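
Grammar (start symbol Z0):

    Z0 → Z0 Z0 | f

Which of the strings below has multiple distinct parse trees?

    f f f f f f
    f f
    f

f f f f f f

f f f f f f: 42 trees
f f: 1 tree
f: 1 tree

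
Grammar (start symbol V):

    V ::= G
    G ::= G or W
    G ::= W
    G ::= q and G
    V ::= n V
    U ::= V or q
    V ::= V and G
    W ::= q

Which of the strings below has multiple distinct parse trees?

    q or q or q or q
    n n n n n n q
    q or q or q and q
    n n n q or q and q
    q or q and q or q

q or q or q or q: 1 tree
n n n n n n q: 1 tree
q or q or q and q: 1 tree
n n n q or q and q: 4 trees
q or q and q or q: 1 tree

n n n q or q and q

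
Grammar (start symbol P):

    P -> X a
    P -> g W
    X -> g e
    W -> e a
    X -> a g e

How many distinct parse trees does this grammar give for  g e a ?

2

Parse trees for g e a:
  [P [X g e] a]
  [P g [W e a]]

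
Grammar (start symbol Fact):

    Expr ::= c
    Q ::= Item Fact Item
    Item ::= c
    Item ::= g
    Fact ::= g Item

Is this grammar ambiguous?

Unambiguous

Only Fact, Item are reachable from Fact; ignoring the rest: Restricted to the reachable nonterminals, every rule has the form A → t or A → t B, and no two rules for the same A share a first terminal. The grammar encodes a DFA — one run per string.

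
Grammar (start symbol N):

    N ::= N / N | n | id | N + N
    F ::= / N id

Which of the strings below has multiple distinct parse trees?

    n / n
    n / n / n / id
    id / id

n / n / n / id

n / n: 1 tree
n / n / n / id: 5 trees
id / id: 1 tree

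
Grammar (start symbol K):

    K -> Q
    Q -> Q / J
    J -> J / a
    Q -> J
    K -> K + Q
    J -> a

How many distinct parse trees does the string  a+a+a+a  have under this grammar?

1

Parse trees for a+a+a+a:
  [K [K [K [K [Q [J a]]] + [Q [J a]]] + [Q [J a]]] + [Q [J a]]]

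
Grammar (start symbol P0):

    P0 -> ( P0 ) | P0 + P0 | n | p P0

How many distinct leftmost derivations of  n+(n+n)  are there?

Parse trees for n+(n+n):
  [P0 [P0 n] + [P0 ( [P0 [P0 n] + [P0 n]] )]]

1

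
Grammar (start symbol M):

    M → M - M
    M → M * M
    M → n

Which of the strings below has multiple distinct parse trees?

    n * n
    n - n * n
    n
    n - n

n - n * n

n * n: 1 tree
n - n * n: 2 trees
n: 1 tree
n - n: 1 tree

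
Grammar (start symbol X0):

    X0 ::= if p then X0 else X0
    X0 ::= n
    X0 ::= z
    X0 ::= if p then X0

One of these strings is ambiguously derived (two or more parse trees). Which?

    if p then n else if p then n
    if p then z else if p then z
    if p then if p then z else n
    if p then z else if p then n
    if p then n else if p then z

if p then n else if p then n: 1 tree
if p then z else if p then z: 1 tree
if p then if p then z else n: 2 trees
if p then z else if p then n: 1 tree
if p then n else if p then z: 1 tree

if p then if p then z else n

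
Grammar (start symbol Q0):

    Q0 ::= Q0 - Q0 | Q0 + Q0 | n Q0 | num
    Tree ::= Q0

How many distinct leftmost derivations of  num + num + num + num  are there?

5

Parse trees for num + num + num + num:
  [Q0 [Q0 num] + [Q0 [Q0 num] + [Q0 [Q0 num] + [Q0 num]]]]
  [Q0 [Q0 num] + [Q0 [Q0 [Q0 num] + [Q0 num]] + [Q0 num]]]
  [Q0 [Q0 [Q0 num] + [Q0 num]] + [Q0 [Q0 num] + [Q0 num]]]
  [Q0 [Q0 [Q0 num] + [Q0 [Q0 num] + [Q0 num]]] + [Q0 num]]
  [Q0 [Q0 [Q0 [Q0 num] + [Q0 num]] + [Q0 num]] + [Q0 num]]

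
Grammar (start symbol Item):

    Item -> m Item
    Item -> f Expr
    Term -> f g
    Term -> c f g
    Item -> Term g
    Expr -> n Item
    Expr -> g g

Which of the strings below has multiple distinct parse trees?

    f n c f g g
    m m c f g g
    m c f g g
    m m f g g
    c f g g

m m f g g

f n c f g g: 1 tree
m m c f g g: 1 tree
m c f g g: 1 tree
m m f g g: 2 trees
c f g g: 1 tree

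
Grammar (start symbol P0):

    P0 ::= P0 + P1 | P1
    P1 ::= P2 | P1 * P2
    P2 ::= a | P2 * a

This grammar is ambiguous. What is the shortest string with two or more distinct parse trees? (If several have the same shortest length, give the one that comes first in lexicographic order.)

a * a

length 1: no string has ≥2 trees
length 3: a * a has 2 parse trees

Two derivations of a * a:
  P0 ⇒ P1 ⇒ P2 ⇒ P2 * a ⇒ a * a
  P0 ⇒ P1 ⇒ P1 * P2 ⇒ P2 * P2 ⇒ a * P2 ⇒ a * a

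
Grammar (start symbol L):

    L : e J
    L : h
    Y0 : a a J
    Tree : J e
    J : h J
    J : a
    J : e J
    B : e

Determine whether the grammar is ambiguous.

(B, Y0, Tree are unreachable from L, so their rules don't affect L(L).) Each reachable nonterminal has at most one production per leading terminal, and all productions are right-linear; the derivation is determined token-by-token.

Unambiguous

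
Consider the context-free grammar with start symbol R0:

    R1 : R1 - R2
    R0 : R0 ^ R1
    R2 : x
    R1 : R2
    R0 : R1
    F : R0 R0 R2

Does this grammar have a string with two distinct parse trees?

Unambiguous

(F is unreachable from R0, so its rules don't affect L(R0).) This is a standard precedence ladder (R0 over R1 over R2), with each level left-recursive on its own operator ('^' at R0, '-' at R1). That structure is LR(1), hence unambiguous.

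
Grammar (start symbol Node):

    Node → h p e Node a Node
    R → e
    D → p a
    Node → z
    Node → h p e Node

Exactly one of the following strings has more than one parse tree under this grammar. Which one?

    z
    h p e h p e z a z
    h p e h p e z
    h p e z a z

z: 1 tree
h p e h p e z a z: 2 trees
h p e h p e z: 1 tree
h p e z a z: 1 tree

h p e h p e z a z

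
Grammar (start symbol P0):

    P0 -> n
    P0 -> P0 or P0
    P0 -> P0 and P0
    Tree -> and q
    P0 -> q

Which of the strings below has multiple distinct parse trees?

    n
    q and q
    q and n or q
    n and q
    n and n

n: 1 tree
q and q: 1 tree
q and n or q: 2 trees
n and q: 1 tree
n and n: 1 tree

q and n or q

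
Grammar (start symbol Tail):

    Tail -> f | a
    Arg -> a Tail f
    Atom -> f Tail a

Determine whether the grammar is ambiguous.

(Arg, Atom are unreachable from Tail, so their rules don't affect L(Tail).) Restricted to the reachable nonterminals, every rule has the form A → t or A → t B, and no two rules for the same A share a first terminal. The grammar encodes a DFA — one run per string.

Unambiguous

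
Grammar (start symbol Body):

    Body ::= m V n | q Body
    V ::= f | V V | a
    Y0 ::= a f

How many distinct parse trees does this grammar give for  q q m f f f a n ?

Parse trees for q q m f f f a n:
  [Body q [Body q [Body m [V [V f] [V [V f] [V [V f] [V a]]]] n]]]
  [Body q [Body q [Body m [V [V f] [V [V [V f] [V f]] [V a]]] n]]]
  [Body q [Body q [Body m [V [V [V f] [V f]] [V [V f] [V a]]] n]]]
  [Body q [Body q [Body m [V [V [V f] [V [V f] [V f]]] [V a]] n]]]
  [Body q [Body q [Body m [V [V [V [V f] [V f]] [V f]] [V a]] n]]]

5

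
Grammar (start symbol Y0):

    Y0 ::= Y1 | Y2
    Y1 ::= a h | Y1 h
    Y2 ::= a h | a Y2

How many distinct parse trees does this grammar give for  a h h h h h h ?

Parse trees for a h h h h h h:
  [Y0 [Y1 [Y1 [Y1 [Y1 [Y1 [Y1 a h] h] h] h] h] h]]

1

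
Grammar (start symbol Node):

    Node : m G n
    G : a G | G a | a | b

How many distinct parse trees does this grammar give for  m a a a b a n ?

4

Parse trees for m a a a b a n:
  [Node m [G a [G a [G a [G [G b] a]]]] n]
  [Node m [G a [G a [G [G a [G b]] a]]] n]
  [Node m [G a [G [G a [G a [G b]]] a]] n]
  [Node m [G [G a [G a [G a [G b]]]] a] n]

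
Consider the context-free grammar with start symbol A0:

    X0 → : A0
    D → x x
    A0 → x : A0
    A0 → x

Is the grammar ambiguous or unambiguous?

(D, X0 are unreachable from A0, so their rules don't affect L(A0).) The reachable grammar is A → atom sep A | atom. Each atom is followed by either the separator (recurse) or end-of-string (stop) — no choice point.

Unambiguous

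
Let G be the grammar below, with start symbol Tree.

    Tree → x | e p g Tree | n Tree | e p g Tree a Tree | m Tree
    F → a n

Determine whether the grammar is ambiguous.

Witness: e p g e p g x a x

Derivation 1: Tree ⇒ e p g Tree ⇒ e p g e p g Tree a Tree ⇒ e p g e p g x a Tree ⇒ e p g e p g x a x
Derivation 2: Tree ⇒ e p g Tree a Tree ⇒ e p g e p g Tree a Tree ⇒ e p g e p g x a Tree ⇒ e p g e p g x a x

Two distinct leftmost derivations for the same string.

Ambiguous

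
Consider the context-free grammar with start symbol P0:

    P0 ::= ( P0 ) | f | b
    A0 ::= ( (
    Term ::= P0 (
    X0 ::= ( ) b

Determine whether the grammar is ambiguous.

(A0, Term, X0 are unreachable from P0, so their rules don't affect L(P0).) Each string is a nest of matched brackets around a single atom. An opening bracket forces the recursive rule; an atom forces the base rule.

Unambiguous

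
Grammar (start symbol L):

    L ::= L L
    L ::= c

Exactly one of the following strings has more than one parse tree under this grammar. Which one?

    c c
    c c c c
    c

c c c c

c c: 1 tree
c c c c: 5 trees
c: 1 tree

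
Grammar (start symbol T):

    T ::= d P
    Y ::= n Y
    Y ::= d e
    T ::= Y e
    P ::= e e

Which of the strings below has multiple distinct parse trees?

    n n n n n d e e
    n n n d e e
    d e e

n n n n n d e e: 1 tree
n n n d e e: 1 tree
d e e: 2 trees

d e e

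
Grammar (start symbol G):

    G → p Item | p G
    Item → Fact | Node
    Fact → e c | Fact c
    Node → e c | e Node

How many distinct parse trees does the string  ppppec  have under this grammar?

Parse trees for ppppec:
  [G p [G p [G p [G p [Item [Fact e c]]]]]]
  [G p [G p [G p [G p [Item [Node e c]]]]]]

2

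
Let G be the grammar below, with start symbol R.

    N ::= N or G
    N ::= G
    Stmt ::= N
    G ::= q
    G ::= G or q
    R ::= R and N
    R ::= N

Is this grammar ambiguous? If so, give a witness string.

Ambiguous

Witness: q or q

Derivation 1: R ⇒ N ⇒ N or G ⇒ G or G ⇒ q or G ⇒ q or q
Derivation 2: R ⇒ N ⇒ G ⇒ G or q ⇒ q or q

Two distinct leftmost derivations for the same string.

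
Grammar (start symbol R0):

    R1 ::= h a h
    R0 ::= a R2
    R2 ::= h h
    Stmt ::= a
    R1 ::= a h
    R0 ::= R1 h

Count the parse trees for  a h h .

2

Parse trees for a h h:
  [R0 a [R2 h h]]
  [R0 [R1 a h] h]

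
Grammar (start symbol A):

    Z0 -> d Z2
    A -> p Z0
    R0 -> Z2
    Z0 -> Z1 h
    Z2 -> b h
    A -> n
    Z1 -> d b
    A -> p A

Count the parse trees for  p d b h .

2

Parse trees for p d b h:
  [A p [Z0 d [Z2 b h]]]
  [A p [Z0 [Z1 d b] h]]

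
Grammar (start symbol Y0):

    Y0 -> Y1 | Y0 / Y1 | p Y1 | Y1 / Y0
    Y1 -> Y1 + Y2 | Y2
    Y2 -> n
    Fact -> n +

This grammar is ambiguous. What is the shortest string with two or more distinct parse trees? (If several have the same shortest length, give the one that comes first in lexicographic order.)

length 1: no string has ≥2 trees
length 2: no string has ≥2 trees
length 3: n / n has 2 parse trees

Two derivations of n / n:
  Y0 ⇒ Y0 / Y1 ⇒ Y1 / Y1 ⇒ Y2 / Y1 ⇒ n / Y1 ⇒ n / Y2 ⇒ n / n
  Y0 ⇒ Y1 / Y0 ⇒ Y2 / Y0 ⇒ n / Y0 ⇒ n / Y1 ⇒ n / Y2 ⇒ n / n

n / n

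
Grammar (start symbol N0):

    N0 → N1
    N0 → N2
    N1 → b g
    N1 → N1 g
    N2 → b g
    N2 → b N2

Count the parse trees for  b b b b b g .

Parse trees for b b b b b g:
  [N0 [N2 b [N2 b [N2 b [N2 b [N2 b g]]]]]]

1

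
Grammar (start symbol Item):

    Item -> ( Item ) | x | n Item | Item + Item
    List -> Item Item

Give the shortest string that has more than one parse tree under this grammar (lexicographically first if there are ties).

n x + x

length 1: no string has ≥2 trees
length 2: no string has ≥2 trees
length 3: no string has ≥2 trees
length 4: n x + x has 2 parse trees

Two derivations of n x + x:
  Item ⇒ n Item ⇒ n Item + Item ⇒ n x + Item ⇒ n x + x
  Item ⇒ Item + Item ⇒ n Item + Item ⇒ n x + Item ⇒ n x + x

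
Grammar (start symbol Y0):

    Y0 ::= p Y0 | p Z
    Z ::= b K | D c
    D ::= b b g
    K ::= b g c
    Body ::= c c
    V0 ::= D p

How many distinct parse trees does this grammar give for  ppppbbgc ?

2

Parse trees for ppppbbgc:
  [Y0 p [Y0 p [Y0 p [Y0 p [Z b [K b g c]]]]]]
  [Y0 p [Y0 p [Y0 p [Y0 p [Z [D b b g] c]]]]]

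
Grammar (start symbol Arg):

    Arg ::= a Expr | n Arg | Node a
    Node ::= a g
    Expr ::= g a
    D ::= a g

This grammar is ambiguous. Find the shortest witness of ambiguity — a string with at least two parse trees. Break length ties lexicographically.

a g a

length 3: a g a has 2 parse trees

Two derivations of a g a:
  Arg ⇒ a Expr ⇒ a g a
  Arg ⇒ Node a ⇒ a g a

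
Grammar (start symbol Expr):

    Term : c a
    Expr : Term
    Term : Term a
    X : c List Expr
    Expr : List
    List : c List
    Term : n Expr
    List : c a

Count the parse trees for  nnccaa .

Parse trees for nnccaa:
  [Expr [Term [Term n [Expr [Term n [Expr [List c [List c a]]]]]] a]]
  [Expr [Term n [Expr [Term [Term n [Expr [List c [List c a]]]] a]]]]

2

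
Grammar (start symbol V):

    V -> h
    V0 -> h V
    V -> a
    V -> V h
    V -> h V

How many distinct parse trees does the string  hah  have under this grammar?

2

Parse trees for hah:
  [V [V h [V a]] h]
  [V h [V [V a] h]]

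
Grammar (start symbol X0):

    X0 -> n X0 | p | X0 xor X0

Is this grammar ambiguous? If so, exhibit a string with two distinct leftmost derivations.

Ambiguous

Witness: n p xor p

Derivation 1: X0 ⇒ n X0 ⇒ n X0 xor X0 ⇒ n p xor X0 ⇒ n p xor p
Derivation 2: X0 ⇒ X0 xor X0 ⇒ n X0 xor X0 ⇒ n p xor X0 ⇒ n p xor p

Two distinct leftmost derivations for the same string.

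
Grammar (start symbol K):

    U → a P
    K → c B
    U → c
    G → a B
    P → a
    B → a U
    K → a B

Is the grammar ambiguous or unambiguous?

(G is unreachable from K, so its rules don't affect L(K).) Restricted to the reachable nonterminals, every rule has the form A → t or A → t B, and no two rules for the same A share a first terminal. The grammar encodes a DFA — one run per string.

Unambiguous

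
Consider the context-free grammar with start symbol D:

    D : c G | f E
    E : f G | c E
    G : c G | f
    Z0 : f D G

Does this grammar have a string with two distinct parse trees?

(Z0 is unreachable from D, so its rules don't affect L(D).) The reachable rules are right-linear with at most one rule per (nonterminal, next-terminal) pair. Each input token forces the next rule, so parsing is deterministic.

Unambiguous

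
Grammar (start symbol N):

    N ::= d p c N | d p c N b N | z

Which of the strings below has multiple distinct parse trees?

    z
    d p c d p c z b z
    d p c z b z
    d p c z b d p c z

z: 1 tree
d p c d p c z b z: 2 trees
d p c z b z: 1 tree
d p c z b d p c z: 1 tree

d p c d p c z b z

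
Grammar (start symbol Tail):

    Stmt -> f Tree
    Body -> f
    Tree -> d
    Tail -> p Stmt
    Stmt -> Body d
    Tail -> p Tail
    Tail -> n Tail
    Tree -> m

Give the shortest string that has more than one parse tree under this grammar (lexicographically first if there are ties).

length 3: p f d has 2 parse trees

Two derivations of p f d:
  Tail ⇒ p Stmt ⇒ p f Tree ⇒ p f d
  Tail ⇒ p Stmt ⇒ p Body d ⇒ p f d

p f d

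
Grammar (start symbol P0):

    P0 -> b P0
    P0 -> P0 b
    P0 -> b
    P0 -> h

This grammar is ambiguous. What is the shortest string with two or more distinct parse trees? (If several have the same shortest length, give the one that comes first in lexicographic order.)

b b

length 1: no string has ≥2 trees
length 2: b b has 2 parse trees

Two derivations of b b:
  P0 ⇒ b P0 ⇒ b b
  P0 ⇒ P0 b ⇒ b b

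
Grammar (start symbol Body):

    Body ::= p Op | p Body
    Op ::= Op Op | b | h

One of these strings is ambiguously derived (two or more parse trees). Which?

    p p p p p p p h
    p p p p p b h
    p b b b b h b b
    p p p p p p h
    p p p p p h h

p p p p p p p h: 1 tree
p p p p p b h: 1 tree
p b b b b h b b: 132 trees
p p p p p p h: 1 tree
p p p p p h h: 1 tree

p b b b b h b b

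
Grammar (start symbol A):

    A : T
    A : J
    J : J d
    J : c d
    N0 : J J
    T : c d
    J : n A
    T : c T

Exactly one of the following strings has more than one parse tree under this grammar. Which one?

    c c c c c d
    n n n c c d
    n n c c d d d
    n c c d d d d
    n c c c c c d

c c c c c d: 1 tree
n n n c c d: 1 tree
n n c c d d d: 3 trees
n c c d d d d: 1 tree
n c c c c c d: 1 tree

n n c c d d d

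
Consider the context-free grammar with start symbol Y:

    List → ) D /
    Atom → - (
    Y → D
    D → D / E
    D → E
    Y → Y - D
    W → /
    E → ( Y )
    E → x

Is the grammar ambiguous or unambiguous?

Unambiguous

(W, List, Atom are unreachable from Y, so their rules don't affect L(Y).) Y → Y - D | D  ;  D → D / E | E  — a left-associative chain with E at the bottom. Each string factors uniquely by precedence.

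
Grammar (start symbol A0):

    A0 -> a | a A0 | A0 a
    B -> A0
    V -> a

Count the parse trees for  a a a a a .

Parse trees for a a a a a (showing first 6 of 16):
  [A0 a [A0 a [A0 a [A0 a [A0 a]]]]]
  [A0 a [A0 a [A0 a [A0 [A0 a] a]]]]
  [A0 a [A0 a [A0 [A0 a [A0 a]] a]]]
  [A0 a [A0 a [A0 [A0 [A0 a] a] a]]]
  [A0 a [A0 [A0 a [A0 a [A0 a]]] a]]
  [A0 a [A0 [A0 a [A0 [A0 a] a]] a]]

16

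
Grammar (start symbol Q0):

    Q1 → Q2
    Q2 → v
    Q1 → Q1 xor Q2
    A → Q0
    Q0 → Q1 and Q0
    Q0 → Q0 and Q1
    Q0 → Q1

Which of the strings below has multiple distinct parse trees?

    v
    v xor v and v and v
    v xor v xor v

v xor v and v and v

v: 1 tree
v xor v and v and v: 4 trees
v xor v xor v: 1 tree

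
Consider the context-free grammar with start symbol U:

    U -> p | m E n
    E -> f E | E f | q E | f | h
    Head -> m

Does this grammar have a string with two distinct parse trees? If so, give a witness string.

Witness: m f f n

Derivation 1: U ⇒ m E n ⇒ m f E n ⇒ m f f n
Derivation 2: U ⇒ m E n ⇒ m E f n ⇒ m f f n

Two distinct leftmost derivations for the same string.

Ambiguous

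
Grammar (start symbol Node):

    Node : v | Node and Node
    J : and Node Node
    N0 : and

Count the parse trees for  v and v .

1

Parse trees for v and v:
  [Node [Node v] and [Node v]]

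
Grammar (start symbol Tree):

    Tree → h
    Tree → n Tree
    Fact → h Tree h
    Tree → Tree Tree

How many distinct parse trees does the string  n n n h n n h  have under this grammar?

4

Parse trees for n n n h n n h:
  [Tree n [Tree n [Tree n [Tree [Tree h] [Tree n [Tree n [Tree h]]]]]]]
  [Tree n [Tree n [Tree [Tree n [Tree h]] [Tree n [Tree n [Tree h]]]]]]
  [Tree n [Tree [Tree n [Tree n [Tree h]]] [Tree n [Tree n [Tree h]]]]]
  [Tree [Tree n [Tree n [Tree n [Tree h]]]] [Tree n [Tree n [Tree h]]]]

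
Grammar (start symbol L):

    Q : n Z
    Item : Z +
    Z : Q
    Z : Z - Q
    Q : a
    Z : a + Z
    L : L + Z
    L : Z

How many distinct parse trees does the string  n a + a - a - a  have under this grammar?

7

Parse trees for n a + a - a - a:
  [L [L [Z [Q n [Z [Q a]]]]] + [Z [Z [Z [Q a]] - [Q a]] - [Q a]]]
  [L [Z [Q n [Z [Z [Z a + [Z [Q a]]] - [Q a]] - [Q a]]]]]
  [L [Z [Q n [Z [Z a + [Z [Z [Q a]] - [Q a]]] - [Q a]]]]]
  [L [Z [Q n [Z a + [Z [Z [Z [Q a]] - [Q a]] - [Q a]]]]]]
  [L [Z [Z [Q n [Z [Z a + [Z [Q a]]] - [Q a]]]] - [Q a]]]
  [L [Z [Z [Q n [Z a + [Z [Z [Q a]] - [Q a]]]]] - [Q a]]]
  [L [Z [Z [Z [Q n [Z a + [Z [Q a]]]]] - [Q a]] - [Q a]]]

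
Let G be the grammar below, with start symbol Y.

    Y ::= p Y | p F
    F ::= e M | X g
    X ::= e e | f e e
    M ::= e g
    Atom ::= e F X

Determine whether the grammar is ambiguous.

Ambiguous

Witness: p e e g

Derivation 1: Y ⇒ p F ⇒ p e M ⇒ p e e g
Derivation 2: Y ⇒ p F ⇒ p X g ⇒ p e e g

Two distinct leftmost derivations for the same string.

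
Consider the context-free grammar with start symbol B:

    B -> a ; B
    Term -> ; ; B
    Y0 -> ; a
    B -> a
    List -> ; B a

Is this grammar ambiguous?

Unambiguous

(List, Y0, Term are unreachable from B, so their rules don't affect L(B).) Right-recursive list with a separator: after each atom, whether the separator follows determines the rule. One parse per string.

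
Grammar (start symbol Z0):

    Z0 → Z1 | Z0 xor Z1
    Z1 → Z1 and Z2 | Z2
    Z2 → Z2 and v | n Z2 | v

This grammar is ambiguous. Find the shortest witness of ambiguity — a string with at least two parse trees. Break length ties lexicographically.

v and v

length 1: no string has ≥2 trees
length 2: no string has ≥2 trees
length 3: v and v has 2 parse trees

Two derivations of v and v:
  Z0 ⇒ Z1 ⇒ Z1 and Z2 ⇒ Z2 and Z2 ⇒ v and Z2 ⇒ v and v
  Z0 ⇒ Z1 ⇒ Z2 ⇒ Z2 and v ⇒ v and v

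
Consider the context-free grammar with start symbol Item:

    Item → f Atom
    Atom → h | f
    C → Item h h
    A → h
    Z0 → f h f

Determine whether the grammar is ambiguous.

Only Item, Atom are reachable from Item; ignoring the rest: The reachable rules are right-linear with at most one rule per (nonterminal, next-terminal) pair. Each input token forces the next rule, so parsing is deterministic.

Unambiguous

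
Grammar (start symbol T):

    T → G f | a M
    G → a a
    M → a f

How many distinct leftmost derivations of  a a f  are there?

Parse trees for a a f:
  [T [G a a] f]
  [T a [M a f]]

2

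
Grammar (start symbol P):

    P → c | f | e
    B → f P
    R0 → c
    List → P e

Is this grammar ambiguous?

Unambiguous

(B, R0, List are unreachable from P, so their rules don't affect L(P).) Each reachable nonterminal has at most one production per leading terminal, and all productions are right-linear; the derivation is determined token-by-token.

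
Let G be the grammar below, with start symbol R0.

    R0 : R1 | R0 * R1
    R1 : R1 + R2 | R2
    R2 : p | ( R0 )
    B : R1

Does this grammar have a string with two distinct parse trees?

(B is unreachable from R0, so its rules don't affect L(R0).) The grammar is stratified — R0 handles '*' (left-recursive), R1 handles '+', R2 atoms. Each operator has a fixed associativity and precedence level, so every string has one parse.

Unambiguous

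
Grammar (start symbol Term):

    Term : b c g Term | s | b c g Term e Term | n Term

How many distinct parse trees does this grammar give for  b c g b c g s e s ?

Parse trees for b c g b c g s e s:
  [Term b c g [Term b c g [Term s] e [Term s]]]
  [Term b c g [Term b c g [Term s]] e [Term s]]

2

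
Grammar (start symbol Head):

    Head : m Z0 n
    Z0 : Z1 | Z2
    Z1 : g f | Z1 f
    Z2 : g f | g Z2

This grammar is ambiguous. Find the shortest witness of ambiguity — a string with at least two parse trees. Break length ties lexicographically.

length 4: m g f n has 2 parse trees

Two derivations of m g f n:
  Head ⇒ m Z0 n ⇒ m Z1 n ⇒ m g f n
  Head ⇒ m Z0 n ⇒ m Z2 n ⇒ m g f n

m g f n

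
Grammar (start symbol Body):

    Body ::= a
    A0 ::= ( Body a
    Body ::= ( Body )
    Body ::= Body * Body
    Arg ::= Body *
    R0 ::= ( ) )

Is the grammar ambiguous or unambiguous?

Witness: a * a * a

Derivation 1: Body ⇒ Body * Body ⇒ a * Body ⇒ a * Body * Body ⇒ a * a * Body ⇒ a * a * a
Derivation 2: Body ⇒ Body * Body ⇒ Body * Body * Body ⇒ a * Body * Body ⇒ a * a * Body ⇒ a * a * a

Two distinct leftmost derivations for the same string.

Ambiguous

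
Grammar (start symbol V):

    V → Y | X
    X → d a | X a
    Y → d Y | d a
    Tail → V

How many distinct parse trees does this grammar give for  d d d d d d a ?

1

Parse trees for d d d d d d a:
  [V [Y d [Y d [Y d [Y d [Y d [Y d a]]]]]]]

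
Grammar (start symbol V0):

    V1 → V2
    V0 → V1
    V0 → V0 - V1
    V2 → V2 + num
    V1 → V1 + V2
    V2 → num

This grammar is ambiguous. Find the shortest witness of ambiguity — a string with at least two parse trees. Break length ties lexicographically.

length 1: no string has ≥2 trees
length 3: num + num has 2 parse trees

Two derivations of num + num:
  V0 ⇒ V1 ⇒ V2 ⇒ V2 + num ⇒ num + num
  V0 ⇒ V1 ⇒ V1 + V2 ⇒ V2 + V2 ⇒ num + V2 ⇒ num + num

num + num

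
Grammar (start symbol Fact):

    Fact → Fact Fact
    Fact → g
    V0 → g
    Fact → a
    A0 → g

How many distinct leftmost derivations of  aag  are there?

2

Parse trees for aag:
  [Fact [Fact a] [Fact [Fact a] [Fact g]]]
  [Fact [Fact [Fact a] [Fact a]] [Fact g]]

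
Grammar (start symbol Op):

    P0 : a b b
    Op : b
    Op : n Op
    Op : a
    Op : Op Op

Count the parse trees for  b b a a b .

14

Parse trees for b b a a b (showing first 6 of 14):
  [Op [Op b] [Op [Op b] [Op [Op a] [Op [Op a] [Op b]]]]]
  [Op [Op b] [Op [Op b] [Op [Op [Op a] [Op a]] [Op b]]]]
  [Op [Op b] [Op [Op [Op b] [Op a]] [Op [Op a] [Op b]]]]
  [Op [Op b] [Op [Op [Op b] [Op [Op a] [Op a]]] [Op b]]]
  [Op [Op b] [Op [Op [Op [Op b] [Op a]] [Op a]] [Op b]]]
  [Op [Op [Op b] [Op b]] [Op [Op a] [Op [Op a] [Op b]]]]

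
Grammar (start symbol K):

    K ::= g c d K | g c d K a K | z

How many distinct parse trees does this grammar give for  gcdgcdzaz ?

Parse trees for gcdgcdzaz:
  [K g c d [K g c d [K z] a [K z]]]
  [K g c d [K g c d [K z]] a [K z]]

2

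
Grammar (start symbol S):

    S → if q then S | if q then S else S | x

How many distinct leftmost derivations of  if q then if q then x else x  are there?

Parse trees for if q then if q then x else x:
  [S if q then [S if q then [S x] else [S x]]]
  [S if q then [S if q then [S x]] else [S x]]

2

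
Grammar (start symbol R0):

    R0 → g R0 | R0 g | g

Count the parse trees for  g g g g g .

Parse trees for g g g g g (showing first 6 of 16):
  [R0 g [R0 g [R0 g [R0 g [R0 g]]]]]
  [R0 g [R0 g [R0 g [R0 [R0 g] g]]]]
  [R0 g [R0 g [R0 [R0 g [R0 g]] g]]]
  [R0 g [R0 g [R0 [R0 [R0 g] g] g]]]
  [R0 g [R0 [R0 g [R0 g [R0 g]]] g]]
  [R0 g [R0 [R0 g [R0 [R0 g] g]] g]]

16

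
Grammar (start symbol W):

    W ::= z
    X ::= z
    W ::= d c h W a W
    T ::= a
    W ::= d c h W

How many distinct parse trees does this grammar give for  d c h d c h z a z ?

Parse trees for d c h d c h z a z:
  [W d c h [W d c h [W z]] a [W z]]
  [W d c h [W d c h [W z] a [W z]]]

2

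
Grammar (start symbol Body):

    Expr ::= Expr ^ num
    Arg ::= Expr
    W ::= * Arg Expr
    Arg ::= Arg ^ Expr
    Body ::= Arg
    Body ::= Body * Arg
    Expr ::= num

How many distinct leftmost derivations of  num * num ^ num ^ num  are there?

4

Parse trees for num * num ^ num ^ num:
  [Body [Body [Arg [Expr num]]] * [Arg [Expr [Expr [Expr num] ^ num] ^ num]]]
  [Body [Body [Arg [Expr num]]] * [Arg [Arg [Expr num]] ^ [Expr [Expr num] ^ num]]]
  [Body [Body [Arg [Expr num]]] * [Arg [Arg [Expr [Expr num] ^ num]] ^ [Expr num]]]
  [Body [Body [Arg [Expr num]]] * [Arg [Arg [Arg [Expr num]] ^ [Expr num]] ^ [Expr num]]]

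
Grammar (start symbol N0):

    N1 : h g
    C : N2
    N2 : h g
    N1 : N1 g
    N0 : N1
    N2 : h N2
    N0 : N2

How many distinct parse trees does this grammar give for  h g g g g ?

Parse trees for h g g g g:
  [N0 [N1 [N1 [N1 [N1 h g] g] g] g]]

1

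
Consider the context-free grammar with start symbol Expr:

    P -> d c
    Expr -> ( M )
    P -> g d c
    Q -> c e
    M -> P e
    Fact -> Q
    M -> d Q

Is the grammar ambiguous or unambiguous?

Ambiguous

Witness: ( d c e )

Derivation 1: Expr ⇒ ( M ) ⇒ ( P e ) ⇒ ( d c e )
Derivation 2: Expr ⇒ ( M ) ⇒ ( d Q ) ⇒ ( d c e )

Two distinct leftmost derivations for the same string.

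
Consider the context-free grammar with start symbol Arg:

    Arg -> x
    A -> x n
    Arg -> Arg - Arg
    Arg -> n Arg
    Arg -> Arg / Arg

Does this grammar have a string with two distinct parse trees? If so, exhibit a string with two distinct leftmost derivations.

Ambiguous

Witness: n x - x

Derivation 1: Arg ⇒ Arg - Arg ⇒ n Arg - Arg ⇒ n x - Arg ⇒ n x - x
Derivation 2: Arg ⇒ n Arg ⇒ n Arg - Arg ⇒ n x - Arg ⇒ n x - x

Two distinct leftmost derivations for the same string.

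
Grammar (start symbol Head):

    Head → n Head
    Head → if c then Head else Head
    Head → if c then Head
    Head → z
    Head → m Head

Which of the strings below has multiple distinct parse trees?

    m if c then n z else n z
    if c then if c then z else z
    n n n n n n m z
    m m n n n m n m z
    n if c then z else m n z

m if c then n z else n z: 1 tree
if c then if c then z else z: 2 trees
n n n n n n m z: 1 tree
m m n n n m n m z: 1 tree
n if c then z else m n z: 1 tree

if c then if c then z else z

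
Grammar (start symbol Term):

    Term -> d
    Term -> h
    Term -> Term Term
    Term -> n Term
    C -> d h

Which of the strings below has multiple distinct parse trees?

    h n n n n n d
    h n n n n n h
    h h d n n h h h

h h d n n h h h

h n n n n n d: 1 tree
h n n n n n h: 1 tree
h h d n n h h h: 95 trees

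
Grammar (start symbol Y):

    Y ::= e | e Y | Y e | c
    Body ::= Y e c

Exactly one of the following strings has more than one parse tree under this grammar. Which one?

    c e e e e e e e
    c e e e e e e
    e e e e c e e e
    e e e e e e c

e e e e c e e e

c e e e e e e e: 1 tree
c e e e e e e: 1 tree
e e e e c e e e: 35 trees
e e e e e e c: 1 tree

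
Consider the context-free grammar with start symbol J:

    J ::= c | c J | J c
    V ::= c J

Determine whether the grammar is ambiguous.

Ambiguous

Witness: c c

Derivation 1: J ⇒ c J ⇒ c c
Derivation 2: J ⇒ J c ⇒ c c

Two distinct leftmost derivations for the same string.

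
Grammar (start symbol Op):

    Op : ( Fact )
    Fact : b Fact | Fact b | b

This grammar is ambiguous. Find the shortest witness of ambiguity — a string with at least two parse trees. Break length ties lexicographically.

( b b )

length 3: no string has ≥2 trees
length 4: ( b b ) has 2 parse trees

Two derivations of ( b b ):
  Op ⇒ ( Fact ) ⇒ ( b Fact ) ⇒ ( b b )
  Op ⇒ ( Fact ) ⇒ ( Fact b ) ⇒ ( b b )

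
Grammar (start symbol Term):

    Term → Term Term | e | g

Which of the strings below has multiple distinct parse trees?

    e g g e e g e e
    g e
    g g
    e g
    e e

e g g e e g e e: 429 trees
g e: 1 tree
g g: 1 tree
e g: 1 tree
e e: 1 tree

e g g e e g e e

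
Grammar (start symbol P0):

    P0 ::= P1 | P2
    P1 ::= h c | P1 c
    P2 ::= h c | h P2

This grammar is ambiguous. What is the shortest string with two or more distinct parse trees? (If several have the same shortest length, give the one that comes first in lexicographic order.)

length 2: h c has 2 parse trees

Two derivations of h c:
  P0 ⇒ P1 ⇒ h c
  P0 ⇒ P2 ⇒ h c

h c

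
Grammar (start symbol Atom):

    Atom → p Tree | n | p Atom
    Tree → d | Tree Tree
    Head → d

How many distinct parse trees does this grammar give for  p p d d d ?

Parse trees for p p d d d:
  [Atom p [Atom p [Tree [Tree d] [Tree [Tree d] [Tree d]]]]]
  [Atom p [Atom p [Tree [Tree [Tree d] [Tree d]] [Tree d]]]]

2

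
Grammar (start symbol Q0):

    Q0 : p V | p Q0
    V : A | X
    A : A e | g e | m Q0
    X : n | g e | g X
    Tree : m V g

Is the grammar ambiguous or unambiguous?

Ambiguous

Witness: p g e

Derivation 1: Q0 ⇒ p V ⇒ p A ⇒ p g e
Derivation 2: Q0 ⇒ p V ⇒ p X ⇒ p g e

Two distinct leftmost derivations for the same string.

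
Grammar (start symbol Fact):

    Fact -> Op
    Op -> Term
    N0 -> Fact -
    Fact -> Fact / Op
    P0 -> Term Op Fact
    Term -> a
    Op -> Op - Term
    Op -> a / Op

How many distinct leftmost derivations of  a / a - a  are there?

Parse trees for a / a - a:
  [Fact [Op [Op a / [Op [Term a]]] - [Term a]]]
  [Fact [Op a / [Op [Op [Term a]] - [Term a]]]]
  [Fact [Fact [Op [Term a]]] / [Op [Op [Term a]] - [Term a]]]

3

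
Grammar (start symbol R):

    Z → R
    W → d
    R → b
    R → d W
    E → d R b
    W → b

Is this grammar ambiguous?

Only R, W are reachable from R; ignoring the rest: Each reachable nonterminal has at most one production per leading terminal, and all productions are right-linear; the derivation is determined token-by-token.

Unambiguous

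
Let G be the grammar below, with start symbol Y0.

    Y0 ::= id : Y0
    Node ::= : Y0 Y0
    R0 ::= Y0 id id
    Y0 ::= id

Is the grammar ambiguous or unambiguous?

Unambiguous

Only Y0 is reachable from Y0; ignoring the rest: The reachable grammar is A → atom sep A | atom. Each atom is followed by either the separator (recurse) or end-of-string (stop) — no choice point.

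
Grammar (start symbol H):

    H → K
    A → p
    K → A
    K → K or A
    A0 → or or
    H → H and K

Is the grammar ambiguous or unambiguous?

(A0 is unreachable from H, so its rules don't affect L(H).) H → H and K | K  ;  K → K or A | A  — a left-associative chain with A at the bottom. Each string factors uniquely by precedence.

Unambiguous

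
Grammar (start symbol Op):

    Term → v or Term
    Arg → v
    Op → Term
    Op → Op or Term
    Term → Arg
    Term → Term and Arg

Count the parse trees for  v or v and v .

Parse trees for v or v and v:
  [Op [Term v or [Term [Term [Arg v]] and [Arg v]]]]
  [Op [Term [Term v or [Term [Arg v]]] and [Arg v]]]
  [Op [Op [Term [Arg v]]] or [Term [Term [Arg v]] and [Arg v]]]

3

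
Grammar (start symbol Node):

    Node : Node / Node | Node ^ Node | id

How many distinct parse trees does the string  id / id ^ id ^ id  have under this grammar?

5

Parse trees for id / id ^ id ^ id:
  [Node [Node id] / [Node [Node id] ^ [Node [Node id] ^ [Node id]]]]
  [Node [Node id] / [Node [Node [Node id] ^ [Node id]] ^ [Node id]]]
  [Node [Node [Node id] / [Node id]] ^ [Node [Node id] ^ [Node id]]]
  [Node [Node [Node id] / [Node [Node id] ^ [Node id]]] ^ [Node id]]
  [Node [Node [Node [Node id] / [Node id]] ^ [Node id]] ^ [Node id]]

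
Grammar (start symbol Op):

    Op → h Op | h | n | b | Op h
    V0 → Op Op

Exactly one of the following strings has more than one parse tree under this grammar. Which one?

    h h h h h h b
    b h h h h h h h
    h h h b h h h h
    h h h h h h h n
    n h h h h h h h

h h h b h h h h

h h h h h h b: 1 tree
b h h h h h h h: 1 tree
h h h b h h h h: 35 trees
h h h h h h h n: 1 tree
n h h h h h h h: 1 tree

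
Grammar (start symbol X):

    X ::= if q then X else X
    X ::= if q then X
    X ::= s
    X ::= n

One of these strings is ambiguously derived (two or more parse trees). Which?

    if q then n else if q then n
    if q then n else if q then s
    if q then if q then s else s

if q then if q then s else s

if q then n else if q then n: 1 tree
if q then n else if q then s: 1 tree
if q then if q then s else s: 2 trees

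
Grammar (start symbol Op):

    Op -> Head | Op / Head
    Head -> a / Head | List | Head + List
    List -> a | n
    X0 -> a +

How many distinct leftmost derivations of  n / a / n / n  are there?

2

Parse trees for n / a / n / n:
  [Op [Op [Op [Head [List n]]] / [Head a / [Head [List n]]]] / [Head [List n]]]
  [Op [Op [Op [Op [Head [List n]]] / [Head [List a]]] / [Head [List n]]] / [Head [List n]]]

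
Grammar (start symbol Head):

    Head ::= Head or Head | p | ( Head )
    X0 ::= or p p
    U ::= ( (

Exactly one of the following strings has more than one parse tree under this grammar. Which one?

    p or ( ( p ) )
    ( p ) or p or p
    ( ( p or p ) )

( p ) or p or p

p or ( ( p ) ): 1 tree
( p ) or p or p: 2 trees
( ( p or p ) ): 1 tree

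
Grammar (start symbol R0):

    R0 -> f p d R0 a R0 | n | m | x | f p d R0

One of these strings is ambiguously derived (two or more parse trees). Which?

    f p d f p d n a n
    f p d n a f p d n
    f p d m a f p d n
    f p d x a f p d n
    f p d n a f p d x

f p d f p d n a n

f p d f p d n a n: 2 trees
f p d n a f p d n: 1 tree
f p d m a f p d n: 1 tree
f p d x a f p d n: 1 tree
f p d n a f p d x: 1 tree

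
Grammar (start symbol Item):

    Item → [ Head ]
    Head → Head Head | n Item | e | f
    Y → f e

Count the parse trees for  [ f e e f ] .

Parse trees for [ f e e f ]:
  [Item [ [Head [Head f] [Head [Head e] [Head [Head e] [Head f]]]] ]]
  [Item [ [Head [Head f] [Head [Head [Head e] [Head e]] [Head f]]] ]]
  [Item [ [Head [Head [Head f] [Head e]] [Head [Head e] [Head f]]] ]]
  [Item [ [Head [Head [Head f] [Head [Head e] [Head e]]] [Head f]] ]]
  [Item [ [Head [Head [Head [Head f] [Head e]] [Head e]] [Head f]] ]]

5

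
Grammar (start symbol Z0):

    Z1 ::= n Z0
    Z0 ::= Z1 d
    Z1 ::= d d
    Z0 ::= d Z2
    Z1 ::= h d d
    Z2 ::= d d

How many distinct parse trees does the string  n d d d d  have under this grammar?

Parse trees for n d d d d:
  [Z0 [Z1 n [Z0 [Z1 d d] d]] d]
  [Z0 [Z1 n [Z0 d [Z2 d d]]] d]

2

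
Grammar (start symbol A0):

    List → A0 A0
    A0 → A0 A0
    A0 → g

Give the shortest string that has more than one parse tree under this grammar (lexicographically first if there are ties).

g g g

length 1: no string has ≥2 trees
length 2: no string has ≥2 trees
length 3: g g g has 2 parse trees

Two derivations of g g g:
  A0 ⇒ A0 A0 ⇒ A0 A0 A0 ⇒ g A0 A0 ⇒ g g A0 ⇒ g g g
  A0 ⇒ A0 A0 ⇒ g A0 ⇒ g A0 A0 ⇒ g g A0 ⇒ g g g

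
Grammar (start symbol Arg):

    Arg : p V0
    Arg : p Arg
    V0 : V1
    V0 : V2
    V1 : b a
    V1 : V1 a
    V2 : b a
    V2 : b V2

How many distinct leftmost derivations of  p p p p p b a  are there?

Parse trees for p p p p p b a:
  [Arg p [Arg p [Arg p [Arg p [Arg p [V0 [V1 b a]]]]]]]
  [Arg p [Arg p [Arg p [Arg p [Arg p [V0 [V2 b a]]]]]]]

2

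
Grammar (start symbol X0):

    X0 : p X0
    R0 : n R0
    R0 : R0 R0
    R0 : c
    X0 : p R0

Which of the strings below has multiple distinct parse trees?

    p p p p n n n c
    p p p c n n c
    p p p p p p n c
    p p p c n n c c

p p p c n n c c

p p p p n n n c: 1 tree
p p p c n n c: 1 tree
p p p p p p n c: 1 tree
p p p c n n c c: 4 trees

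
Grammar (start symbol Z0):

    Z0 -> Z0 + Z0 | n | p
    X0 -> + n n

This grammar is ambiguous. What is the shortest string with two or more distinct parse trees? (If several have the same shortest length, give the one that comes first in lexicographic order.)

length 1: no string has ≥2 trees
length 3: no string has ≥2 trees
length 5: n + n + n has 2 parse trees

Two derivations of n + n + n:
  Z0 ⇒ Z0 + Z0 ⇒ Z0 + Z0 + Z0 ⇒ n + Z0 + Z0 ⇒ n + n + Z0 ⇒ n + n + n
  Z0 ⇒ Z0 + Z0 ⇒ n + Z0 ⇒ n + Z0 + Z0 ⇒ n + n + Z0 ⇒ n + n + n

n + n + n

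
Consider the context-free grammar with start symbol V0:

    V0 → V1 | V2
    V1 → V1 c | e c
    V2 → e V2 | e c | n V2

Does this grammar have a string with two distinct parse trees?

Witness: e c

Derivation 1: V0 ⇒ V1 ⇒ e c
Derivation 2: V0 ⇒ V2 ⇒ e c

Two distinct leftmost derivations for the same string.

Ambiguous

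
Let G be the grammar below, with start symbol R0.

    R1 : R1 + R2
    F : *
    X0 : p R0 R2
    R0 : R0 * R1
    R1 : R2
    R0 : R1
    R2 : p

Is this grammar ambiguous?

Only R0, R1, R2 are reachable from R0; ignoring the rest: This is a standard precedence ladder (R0 over R1 over R2), with each level left-recursive on its own operator ('*' at R0, '+' at R1). That structure is LR(1), hence unambiguous.

Unambiguous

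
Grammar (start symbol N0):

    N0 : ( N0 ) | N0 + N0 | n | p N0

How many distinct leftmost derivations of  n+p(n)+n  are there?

3

Parse trees for n+p(n)+n:
  [N0 [N0 n] + [N0 [N0 p [N0 ( [N0 n] )]] + [N0 n]]]
  [N0 [N0 n] + [N0 p [N0 [N0 ( [N0 n] )] + [N0 n]]]]
  [N0 [N0 [N0 n] + [N0 p [N0 ( [N0 n] )]]] + [N0 n]]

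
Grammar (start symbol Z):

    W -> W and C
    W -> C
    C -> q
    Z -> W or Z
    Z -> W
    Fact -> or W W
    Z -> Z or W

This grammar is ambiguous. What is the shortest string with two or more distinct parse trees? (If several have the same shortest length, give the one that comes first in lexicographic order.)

length 1: no string has ≥2 trees
length 3: q or q has 2 parse trees

Two derivations of q or q:
  Z ⇒ W or Z ⇒ C or Z ⇒ q or Z ⇒ q or W ⇒ q or C ⇒ q or q
  Z ⇒ Z or W ⇒ W or W ⇒ C or W ⇒ q or W ⇒ q or C ⇒ q or q

q or q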